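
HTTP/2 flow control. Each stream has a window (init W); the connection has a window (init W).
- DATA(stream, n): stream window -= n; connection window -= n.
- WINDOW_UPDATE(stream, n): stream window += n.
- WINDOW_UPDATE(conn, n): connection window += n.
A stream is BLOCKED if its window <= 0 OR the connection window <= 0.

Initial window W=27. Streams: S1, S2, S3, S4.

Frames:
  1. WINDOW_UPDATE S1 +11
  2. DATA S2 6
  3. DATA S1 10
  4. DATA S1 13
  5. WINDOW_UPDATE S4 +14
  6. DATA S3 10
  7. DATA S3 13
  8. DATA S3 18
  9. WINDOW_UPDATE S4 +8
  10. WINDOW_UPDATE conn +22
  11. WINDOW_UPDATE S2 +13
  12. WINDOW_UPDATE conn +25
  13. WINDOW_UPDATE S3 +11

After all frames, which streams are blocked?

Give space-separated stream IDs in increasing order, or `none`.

Answer: S3

Derivation:
Op 1: conn=27 S1=38 S2=27 S3=27 S4=27 blocked=[]
Op 2: conn=21 S1=38 S2=21 S3=27 S4=27 blocked=[]
Op 3: conn=11 S1=28 S2=21 S3=27 S4=27 blocked=[]
Op 4: conn=-2 S1=15 S2=21 S3=27 S4=27 blocked=[1, 2, 3, 4]
Op 5: conn=-2 S1=15 S2=21 S3=27 S4=41 blocked=[1, 2, 3, 4]
Op 6: conn=-12 S1=15 S2=21 S3=17 S4=41 blocked=[1, 2, 3, 4]
Op 7: conn=-25 S1=15 S2=21 S3=4 S4=41 blocked=[1, 2, 3, 4]
Op 8: conn=-43 S1=15 S2=21 S3=-14 S4=41 blocked=[1, 2, 3, 4]
Op 9: conn=-43 S1=15 S2=21 S3=-14 S4=49 blocked=[1, 2, 3, 4]
Op 10: conn=-21 S1=15 S2=21 S3=-14 S4=49 blocked=[1, 2, 3, 4]
Op 11: conn=-21 S1=15 S2=34 S3=-14 S4=49 blocked=[1, 2, 3, 4]
Op 12: conn=4 S1=15 S2=34 S3=-14 S4=49 blocked=[3]
Op 13: conn=4 S1=15 S2=34 S3=-3 S4=49 blocked=[3]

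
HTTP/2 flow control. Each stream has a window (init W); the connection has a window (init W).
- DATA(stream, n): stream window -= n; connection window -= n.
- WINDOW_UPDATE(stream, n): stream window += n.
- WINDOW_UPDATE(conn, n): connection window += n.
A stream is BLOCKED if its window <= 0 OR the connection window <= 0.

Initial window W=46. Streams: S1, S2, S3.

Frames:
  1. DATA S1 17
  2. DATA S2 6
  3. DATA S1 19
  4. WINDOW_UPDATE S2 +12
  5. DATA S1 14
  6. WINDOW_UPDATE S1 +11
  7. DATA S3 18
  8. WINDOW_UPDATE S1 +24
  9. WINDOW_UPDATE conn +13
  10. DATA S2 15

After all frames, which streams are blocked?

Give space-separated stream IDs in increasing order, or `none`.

Op 1: conn=29 S1=29 S2=46 S3=46 blocked=[]
Op 2: conn=23 S1=29 S2=40 S3=46 blocked=[]
Op 3: conn=4 S1=10 S2=40 S3=46 blocked=[]
Op 4: conn=4 S1=10 S2=52 S3=46 blocked=[]
Op 5: conn=-10 S1=-4 S2=52 S3=46 blocked=[1, 2, 3]
Op 6: conn=-10 S1=7 S2=52 S3=46 blocked=[1, 2, 3]
Op 7: conn=-28 S1=7 S2=52 S3=28 blocked=[1, 2, 3]
Op 8: conn=-28 S1=31 S2=52 S3=28 blocked=[1, 2, 3]
Op 9: conn=-15 S1=31 S2=52 S3=28 blocked=[1, 2, 3]
Op 10: conn=-30 S1=31 S2=37 S3=28 blocked=[1, 2, 3]

Answer: S1 S2 S3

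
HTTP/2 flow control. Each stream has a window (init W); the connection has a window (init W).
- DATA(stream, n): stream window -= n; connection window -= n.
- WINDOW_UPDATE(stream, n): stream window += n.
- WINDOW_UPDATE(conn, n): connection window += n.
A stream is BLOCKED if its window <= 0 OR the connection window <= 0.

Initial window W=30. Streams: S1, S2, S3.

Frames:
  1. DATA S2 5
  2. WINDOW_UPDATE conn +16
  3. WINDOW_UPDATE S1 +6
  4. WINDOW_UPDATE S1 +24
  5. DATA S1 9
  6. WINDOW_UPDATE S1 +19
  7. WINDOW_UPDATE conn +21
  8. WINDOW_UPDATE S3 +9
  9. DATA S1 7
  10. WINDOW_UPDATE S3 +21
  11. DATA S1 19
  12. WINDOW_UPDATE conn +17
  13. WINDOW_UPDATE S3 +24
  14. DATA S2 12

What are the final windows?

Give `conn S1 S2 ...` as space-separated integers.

Op 1: conn=25 S1=30 S2=25 S3=30 blocked=[]
Op 2: conn=41 S1=30 S2=25 S3=30 blocked=[]
Op 3: conn=41 S1=36 S2=25 S3=30 blocked=[]
Op 4: conn=41 S1=60 S2=25 S3=30 blocked=[]
Op 5: conn=32 S1=51 S2=25 S3=30 blocked=[]
Op 6: conn=32 S1=70 S2=25 S3=30 blocked=[]
Op 7: conn=53 S1=70 S2=25 S3=30 blocked=[]
Op 8: conn=53 S1=70 S2=25 S3=39 blocked=[]
Op 9: conn=46 S1=63 S2=25 S3=39 blocked=[]
Op 10: conn=46 S1=63 S2=25 S3=60 blocked=[]
Op 11: conn=27 S1=44 S2=25 S3=60 blocked=[]
Op 12: conn=44 S1=44 S2=25 S3=60 blocked=[]
Op 13: conn=44 S1=44 S2=25 S3=84 blocked=[]
Op 14: conn=32 S1=44 S2=13 S3=84 blocked=[]

Answer: 32 44 13 84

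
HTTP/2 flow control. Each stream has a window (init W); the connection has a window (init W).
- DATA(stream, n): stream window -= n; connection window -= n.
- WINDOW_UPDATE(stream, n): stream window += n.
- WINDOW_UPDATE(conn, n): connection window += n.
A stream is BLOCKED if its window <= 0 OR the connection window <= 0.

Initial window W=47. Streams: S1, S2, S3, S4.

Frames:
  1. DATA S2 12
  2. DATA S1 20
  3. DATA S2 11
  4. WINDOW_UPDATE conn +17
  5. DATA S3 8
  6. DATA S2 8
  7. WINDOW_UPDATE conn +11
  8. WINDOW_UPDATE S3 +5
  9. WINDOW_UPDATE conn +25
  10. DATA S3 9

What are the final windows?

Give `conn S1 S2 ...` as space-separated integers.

Op 1: conn=35 S1=47 S2=35 S3=47 S4=47 blocked=[]
Op 2: conn=15 S1=27 S2=35 S3=47 S4=47 blocked=[]
Op 3: conn=4 S1=27 S2=24 S3=47 S4=47 blocked=[]
Op 4: conn=21 S1=27 S2=24 S3=47 S4=47 blocked=[]
Op 5: conn=13 S1=27 S2=24 S3=39 S4=47 blocked=[]
Op 6: conn=5 S1=27 S2=16 S3=39 S4=47 blocked=[]
Op 7: conn=16 S1=27 S2=16 S3=39 S4=47 blocked=[]
Op 8: conn=16 S1=27 S2=16 S3=44 S4=47 blocked=[]
Op 9: conn=41 S1=27 S2=16 S3=44 S4=47 blocked=[]
Op 10: conn=32 S1=27 S2=16 S3=35 S4=47 blocked=[]

Answer: 32 27 16 35 47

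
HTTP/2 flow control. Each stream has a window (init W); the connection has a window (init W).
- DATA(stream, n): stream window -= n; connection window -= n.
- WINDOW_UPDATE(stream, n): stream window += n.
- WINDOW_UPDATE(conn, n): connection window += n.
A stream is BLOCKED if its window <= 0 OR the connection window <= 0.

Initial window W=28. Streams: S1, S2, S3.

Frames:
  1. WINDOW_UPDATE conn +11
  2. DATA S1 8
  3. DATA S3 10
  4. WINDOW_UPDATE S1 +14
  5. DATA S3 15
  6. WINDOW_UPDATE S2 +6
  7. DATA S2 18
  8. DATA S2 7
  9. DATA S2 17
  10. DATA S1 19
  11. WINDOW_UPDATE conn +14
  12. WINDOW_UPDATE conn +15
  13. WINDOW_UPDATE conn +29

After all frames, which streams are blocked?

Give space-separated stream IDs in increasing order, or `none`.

Answer: S2

Derivation:
Op 1: conn=39 S1=28 S2=28 S3=28 blocked=[]
Op 2: conn=31 S1=20 S2=28 S3=28 blocked=[]
Op 3: conn=21 S1=20 S2=28 S3=18 blocked=[]
Op 4: conn=21 S1=34 S2=28 S3=18 blocked=[]
Op 5: conn=6 S1=34 S2=28 S3=3 blocked=[]
Op 6: conn=6 S1=34 S2=34 S3=3 blocked=[]
Op 7: conn=-12 S1=34 S2=16 S3=3 blocked=[1, 2, 3]
Op 8: conn=-19 S1=34 S2=9 S3=3 blocked=[1, 2, 3]
Op 9: conn=-36 S1=34 S2=-8 S3=3 blocked=[1, 2, 3]
Op 10: conn=-55 S1=15 S2=-8 S3=3 blocked=[1, 2, 3]
Op 11: conn=-41 S1=15 S2=-8 S3=3 blocked=[1, 2, 3]
Op 12: conn=-26 S1=15 S2=-8 S3=3 blocked=[1, 2, 3]
Op 13: conn=3 S1=15 S2=-8 S3=3 blocked=[2]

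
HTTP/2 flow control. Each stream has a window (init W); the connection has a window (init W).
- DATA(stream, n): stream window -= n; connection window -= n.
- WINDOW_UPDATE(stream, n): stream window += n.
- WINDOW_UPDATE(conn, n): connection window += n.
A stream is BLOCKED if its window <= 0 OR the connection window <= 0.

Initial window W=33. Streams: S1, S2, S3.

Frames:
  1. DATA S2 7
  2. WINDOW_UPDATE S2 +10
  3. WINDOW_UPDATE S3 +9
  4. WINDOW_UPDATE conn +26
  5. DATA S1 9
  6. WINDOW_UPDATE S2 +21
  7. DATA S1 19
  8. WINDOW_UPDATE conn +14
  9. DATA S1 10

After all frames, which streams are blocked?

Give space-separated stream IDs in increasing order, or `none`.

Op 1: conn=26 S1=33 S2=26 S3=33 blocked=[]
Op 2: conn=26 S1=33 S2=36 S3=33 blocked=[]
Op 3: conn=26 S1=33 S2=36 S3=42 blocked=[]
Op 4: conn=52 S1=33 S2=36 S3=42 blocked=[]
Op 5: conn=43 S1=24 S2=36 S3=42 blocked=[]
Op 6: conn=43 S1=24 S2=57 S3=42 blocked=[]
Op 7: conn=24 S1=5 S2=57 S3=42 blocked=[]
Op 8: conn=38 S1=5 S2=57 S3=42 blocked=[]
Op 9: conn=28 S1=-5 S2=57 S3=42 blocked=[1]

Answer: S1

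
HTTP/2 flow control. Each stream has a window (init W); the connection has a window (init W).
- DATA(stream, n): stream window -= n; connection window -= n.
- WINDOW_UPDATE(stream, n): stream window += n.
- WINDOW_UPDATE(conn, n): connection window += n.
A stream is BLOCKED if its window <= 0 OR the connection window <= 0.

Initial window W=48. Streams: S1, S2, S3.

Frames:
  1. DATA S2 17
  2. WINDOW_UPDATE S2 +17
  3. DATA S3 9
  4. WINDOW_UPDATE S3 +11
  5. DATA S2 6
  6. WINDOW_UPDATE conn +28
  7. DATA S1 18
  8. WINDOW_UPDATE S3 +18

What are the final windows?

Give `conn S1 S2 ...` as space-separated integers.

Answer: 26 30 42 68

Derivation:
Op 1: conn=31 S1=48 S2=31 S3=48 blocked=[]
Op 2: conn=31 S1=48 S2=48 S3=48 blocked=[]
Op 3: conn=22 S1=48 S2=48 S3=39 blocked=[]
Op 4: conn=22 S1=48 S2=48 S3=50 blocked=[]
Op 5: conn=16 S1=48 S2=42 S3=50 blocked=[]
Op 6: conn=44 S1=48 S2=42 S3=50 blocked=[]
Op 7: conn=26 S1=30 S2=42 S3=50 blocked=[]
Op 8: conn=26 S1=30 S2=42 S3=68 blocked=[]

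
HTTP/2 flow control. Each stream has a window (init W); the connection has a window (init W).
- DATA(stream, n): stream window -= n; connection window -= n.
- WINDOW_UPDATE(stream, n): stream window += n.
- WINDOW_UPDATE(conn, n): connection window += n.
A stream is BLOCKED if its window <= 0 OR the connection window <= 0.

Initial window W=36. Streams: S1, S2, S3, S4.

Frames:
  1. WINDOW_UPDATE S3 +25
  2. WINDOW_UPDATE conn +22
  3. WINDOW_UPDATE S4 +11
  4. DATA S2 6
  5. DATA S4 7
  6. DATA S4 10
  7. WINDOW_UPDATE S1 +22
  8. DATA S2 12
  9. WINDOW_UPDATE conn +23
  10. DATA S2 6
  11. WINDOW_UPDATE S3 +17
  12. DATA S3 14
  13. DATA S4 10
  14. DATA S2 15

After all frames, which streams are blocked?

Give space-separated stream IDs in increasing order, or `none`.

Op 1: conn=36 S1=36 S2=36 S3=61 S4=36 blocked=[]
Op 2: conn=58 S1=36 S2=36 S3=61 S4=36 blocked=[]
Op 3: conn=58 S1=36 S2=36 S3=61 S4=47 blocked=[]
Op 4: conn=52 S1=36 S2=30 S3=61 S4=47 blocked=[]
Op 5: conn=45 S1=36 S2=30 S3=61 S4=40 blocked=[]
Op 6: conn=35 S1=36 S2=30 S3=61 S4=30 blocked=[]
Op 7: conn=35 S1=58 S2=30 S3=61 S4=30 blocked=[]
Op 8: conn=23 S1=58 S2=18 S3=61 S4=30 blocked=[]
Op 9: conn=46 S1=58 S2=18 S3=61 S4=30 blocked=[]
Op 10: conn=40 S1=58 S2=12 S3=61 S4=30 blocked=[]
Op 11: conn=40 S1=58 S2=12 S3=78 S4=30 blocked=[]
Op 12: conn=26 S1=58 S2=12 S3=64 S4=30 blocked=[]
Op 13: conn=16 S1=58 S2=12 S3=64 S4=20 blocked=[]
Op 14: conn=1 S1=58 S2=-3 S3=64 S4=20 blocked=[2]

Answer: S2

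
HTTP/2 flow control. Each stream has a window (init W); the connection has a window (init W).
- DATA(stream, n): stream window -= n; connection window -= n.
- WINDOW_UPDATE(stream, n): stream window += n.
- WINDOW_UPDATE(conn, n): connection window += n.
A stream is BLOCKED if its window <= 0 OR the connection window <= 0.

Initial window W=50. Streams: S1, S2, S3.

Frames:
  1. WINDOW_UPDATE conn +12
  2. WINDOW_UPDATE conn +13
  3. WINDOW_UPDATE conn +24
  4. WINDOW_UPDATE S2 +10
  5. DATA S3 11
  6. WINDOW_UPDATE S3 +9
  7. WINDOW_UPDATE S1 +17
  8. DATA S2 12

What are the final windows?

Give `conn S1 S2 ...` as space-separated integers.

Answer: 76 67 48 48

Derivation:
Op 1: conn=62 S1=50 S2=50 S3=50 blocked=[]
Op 2: conn=75 S1=50 S2=50 S3=50 blocked=[]
Op 3: conn=99 S1=50 S2=50 S3=50 blocked=[]
Op 4: conn=99 S1=50 S2=60 S3=50 blocked=[]
Op 5: conn=88 S1=50 S2=60 S3=39 blocked=[]
Op 6: conn=88 S1=50 S2=60 S3=48 blocked=[]
Op 7: conn=88 S1=67 S2=60 S3=48 blocked=[]
Op 8: conn=76 S1=67 S2=48 S3=48 blocked=[]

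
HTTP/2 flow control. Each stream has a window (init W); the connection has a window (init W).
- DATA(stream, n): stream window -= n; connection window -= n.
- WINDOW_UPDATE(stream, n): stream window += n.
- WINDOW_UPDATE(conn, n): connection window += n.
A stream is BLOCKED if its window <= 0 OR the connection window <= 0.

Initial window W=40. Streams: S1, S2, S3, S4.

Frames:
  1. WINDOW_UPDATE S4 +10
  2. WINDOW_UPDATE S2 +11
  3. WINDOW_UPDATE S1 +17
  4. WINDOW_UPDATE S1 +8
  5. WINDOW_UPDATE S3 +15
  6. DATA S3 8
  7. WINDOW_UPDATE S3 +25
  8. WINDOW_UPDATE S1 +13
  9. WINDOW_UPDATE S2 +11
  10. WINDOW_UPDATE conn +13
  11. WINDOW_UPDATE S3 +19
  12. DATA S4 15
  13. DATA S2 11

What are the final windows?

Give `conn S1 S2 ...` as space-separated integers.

Answer: 19 78 51 91 35

Derivation:
Op 1: conn=40 S1=40 S2=40 S3=40 S4=50 blocked=[]
Op 2: conn=40 S1=40 S2=51 S3=40 S4=50 blocked=[]
Op 3: conn=40 S1=57 S2=51 S3=40 S4=50 blocked=[]
Op 4: conn=40 S1=65 S2=51 S3=40 S4=50 blocked=[]
Op 5: conn=40 S1=65 S2=51 S3=55 S4=50 blocked=[]
Op 6: conn=32 S1=65 S2=51 S3=47 S4=50 blocked=[]
Op 7: conn=32 S1=65 S2=51 S3=72 S4=50 blocked=[]
Op 8: conn=32 S1=78 S2=51 S3=72 S4=50 blocked=[]
Op 9: conn=32 S1=78 S2=62 S3=72 S4=50 blocked=[]
Op 10: conn=45 S1=78 S2=62 S3=72 S4=50 blocked=[]
Op 11: conn=45 S1=78 S2=62 S3=91 S4=50 blocked=[]
Op 12: conn=30 S1=78 S2=62 S3=91 S4=35 blocked=[]
Op 13: conn=19 S1=78 S2=51 S3=91 S4=35 blocked=[]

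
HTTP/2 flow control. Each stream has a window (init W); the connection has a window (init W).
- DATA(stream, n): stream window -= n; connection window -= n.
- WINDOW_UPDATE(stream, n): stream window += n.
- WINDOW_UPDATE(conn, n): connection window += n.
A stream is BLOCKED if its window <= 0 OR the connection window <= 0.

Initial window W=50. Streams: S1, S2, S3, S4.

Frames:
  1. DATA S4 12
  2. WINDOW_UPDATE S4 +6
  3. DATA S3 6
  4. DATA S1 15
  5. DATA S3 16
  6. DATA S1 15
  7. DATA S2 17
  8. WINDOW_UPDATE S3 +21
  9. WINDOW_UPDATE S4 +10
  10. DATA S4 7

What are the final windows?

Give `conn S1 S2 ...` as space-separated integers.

Answer: -38 20 33 49 47

Derivation:
Op 1: conn=38 S1=50 S2=50 S3=50 S4=38 blocked=[]
Op 2: conn=38 S1=50 S2=50 S3=50 S4=44 blocked=[]
Op 3: conn=32 S1=50 S2=50 S3=44 S4=44 blocked=[]
Op 4: conn=17 S1=35 S2=50 S3=44 S4=44 blocked=[]
Op 5: conn=1 S1=35 S2=50 S3=28 S4=44 blocked=[]
Op 6: conn=-14 S1=20 S2=50 S3=28 S4=44 blocked=[1, 2, 3, 4]
Op 7: conn=-31 S1=20 S2=33 S3=28 S4=44 blocked=[1, 2, 3, 4]
Op 8: conn=-31 S1=20 S2=33 S3=49 S4=44 blocked=[1, 2, 3, 4]
Op 9: conn=-31 S1=20 S2=33 S3=49 S4=54 blocked=[1, 2, 3, 4]
Op 10: conn=-38 S1=20 S2=33 S3=49 S4=47 blocked=[1, 2, 3, 4]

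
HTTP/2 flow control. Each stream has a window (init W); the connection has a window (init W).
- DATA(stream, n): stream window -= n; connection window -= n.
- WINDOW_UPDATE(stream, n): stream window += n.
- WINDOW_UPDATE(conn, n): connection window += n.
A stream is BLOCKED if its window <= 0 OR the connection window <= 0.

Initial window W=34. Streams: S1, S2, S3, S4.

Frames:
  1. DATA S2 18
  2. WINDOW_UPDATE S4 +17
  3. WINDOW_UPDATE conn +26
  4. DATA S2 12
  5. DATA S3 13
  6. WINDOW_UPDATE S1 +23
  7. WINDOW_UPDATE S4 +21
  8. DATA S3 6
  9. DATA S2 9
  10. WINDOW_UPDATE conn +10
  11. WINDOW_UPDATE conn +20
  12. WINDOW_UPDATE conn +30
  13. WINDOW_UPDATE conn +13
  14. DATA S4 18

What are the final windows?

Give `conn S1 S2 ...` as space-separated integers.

Op 1: conn=16 S1=34 S2=16 S3=34 S4=34 blocked=[]
Op 2: conn=16 S1=34 S2=16 S3=34 S4=51 blocked=[]
Op 3: conn=42 S1=34 S2=16 S3=34 S4=51 blocked=[]
Op 4: conn=30 S1=34 S2=4 S3=34 S4=51 blocked=[]
Op 5: conn=17 S1=34 S2=4 S3=21 S4=51 blocked=[]
Op 6: conn=17 S1=57 S2=4 S3=21 S4=51 blocked=[]
Op 7: conn=17 S1=57 S2=4 S3=21 S4=72 blocked=[]
Op 8: conn=11 S1=57 S2=4 S3=15 S4=72 blocked=[]
Op 9: conn=2 S1=57 S2=-5 S3=15 S4=72 blocked=[2]
Op 10: conn=12 S1=57 S2=-5 S3=15 S4=72 blocked=[2]
Op 11: conn=32 S1=57 S2=-5 S3=15 S4=72 blocked=[2]
Op 12: conn=62 S1=57 S2=-5 S3=15 S4=72 blocked=[2]
Op 13: conn=75 S1=57 S2=-5 S3=15 S4=72 blocked=[2]
Op 14: conn=57 S1=57 S2=-5 S3=15 S4=54 blocked=[2]

Answer: 57 57 -5 15 54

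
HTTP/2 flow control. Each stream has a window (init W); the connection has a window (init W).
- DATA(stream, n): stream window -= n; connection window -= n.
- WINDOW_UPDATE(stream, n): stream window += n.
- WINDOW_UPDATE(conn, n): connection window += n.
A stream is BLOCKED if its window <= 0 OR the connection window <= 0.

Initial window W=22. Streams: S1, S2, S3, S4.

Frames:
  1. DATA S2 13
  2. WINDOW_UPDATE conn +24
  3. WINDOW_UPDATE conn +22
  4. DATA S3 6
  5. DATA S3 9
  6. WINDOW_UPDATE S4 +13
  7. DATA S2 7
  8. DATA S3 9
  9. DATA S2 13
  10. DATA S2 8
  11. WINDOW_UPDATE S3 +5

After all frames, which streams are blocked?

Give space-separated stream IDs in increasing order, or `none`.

Answer: S2

Derivation:
Op 1: conn=9 S1=22 S2=9 S3=22 S4=22 blocked=[]
Op 2: conn=33 S1=22 S2=9 S3=22 S4=22 blocked=[]
Op 3: conn=55 S1=22 S2=9 S3=22 S4=22 blocked=[]
Op 4: conn=49 S1=22 S2=9 S3=16 S4=22 blocked=[]
Op 5: conn=40 S1=22 S2=9 S3=7 S4=22 blocked=[]
Op 6: conn=40 S1=22 S2=9 S3=7 S4=35 blocked=[]
Op 7: conn=33 S1=22 S2=2 S3=7 S4=35 blocked=[]
Op 8: conn=24 S1=22 S2=2 S3=-2 S4=35 blocked=[3]
Op 9: conn=11 S1=22 S2=-11 S3=-2 S4=35 blocked=[2, 3]
Op 10: conn=3 S1=22 S2=-19 S3=-2 S4=35 blocked=[2, 3]
Op 11: conn=3 S1=22 S2=-19 S3=3 S4=35 blocked=[2]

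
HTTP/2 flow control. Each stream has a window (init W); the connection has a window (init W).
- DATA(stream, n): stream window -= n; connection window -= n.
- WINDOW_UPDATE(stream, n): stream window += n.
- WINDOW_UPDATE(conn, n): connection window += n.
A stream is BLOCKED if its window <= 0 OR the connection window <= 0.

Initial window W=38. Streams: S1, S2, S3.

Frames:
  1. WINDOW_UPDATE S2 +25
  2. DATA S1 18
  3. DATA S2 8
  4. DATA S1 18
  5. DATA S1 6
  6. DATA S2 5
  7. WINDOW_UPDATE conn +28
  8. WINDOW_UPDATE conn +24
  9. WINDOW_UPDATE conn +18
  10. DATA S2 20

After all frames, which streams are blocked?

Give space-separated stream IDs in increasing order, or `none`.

Op 1: conn=38 S1=38 S2=63 S3=38 blocked=[]
Op 2: conn=20 S1=20 S2=63 S3=38 blocked=[]
Op 3: conn=12 S1=20 S2=55 S3=38 blocked=[]
Op 4: conn=-6 S1=2 S2=55 S3=38 blocked=[1, 2, 3]
Op 5: conn=-12 S1=-4 S2=55 S3=38 blocked=[1, 2, 3]
Op 6: conn=-17 S1=-4 S2=50 S3=38 blocked=[1, 2, 3]
Op 7: conn=11 S1=-4 S2=50 S3=38 blocked=[1]
Op 8: conn=35 S1=-4 S2=50 S3=38 blocked=[1]
Op 9: conn=53 S1=-4 S2=50 S3=38 blocked=[1]
Op 10: conn=33 S1=-4 S2=30 S3=38 blocked=[1]

Answer: S1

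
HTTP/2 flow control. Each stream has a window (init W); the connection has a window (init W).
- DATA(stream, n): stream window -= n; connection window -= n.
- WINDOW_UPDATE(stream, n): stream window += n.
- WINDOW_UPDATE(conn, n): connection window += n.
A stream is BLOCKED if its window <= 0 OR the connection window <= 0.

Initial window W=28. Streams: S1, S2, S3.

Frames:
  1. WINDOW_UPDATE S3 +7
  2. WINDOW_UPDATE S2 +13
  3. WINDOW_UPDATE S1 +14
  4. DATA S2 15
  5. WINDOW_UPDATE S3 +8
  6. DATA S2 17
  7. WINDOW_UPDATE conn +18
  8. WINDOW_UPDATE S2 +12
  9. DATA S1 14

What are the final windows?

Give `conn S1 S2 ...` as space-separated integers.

Op 1: conn=28 S1=28 S2=28 S3=35 blocked=[]
Op 2: conn=28 S1=28 S2=41 S3=35 blocked=[]
Op 3: conn=28 S1=42 S2=41 S3=35 blocked=[]
Op 4: conn=13 S1=42 S2=26 S3=35 blocked=[]
Op 5: conn=13 S1=42 S2=26 S3=43 blocked=[]
Op 6: conn=-4 S1=42 S2=9 S3=43 blocked=[1, 2, 3]
Op 7: conn=14 S1=42 S2=9 S3=43 blocked=[]
Op 8: conn=14 S1=42 S2=21 S3=43 blocked=[]
Op 9: conn=0 S1=28 S2=21 S3=43 blocked=[1, 2, 3]

Answer: 0 28 21 43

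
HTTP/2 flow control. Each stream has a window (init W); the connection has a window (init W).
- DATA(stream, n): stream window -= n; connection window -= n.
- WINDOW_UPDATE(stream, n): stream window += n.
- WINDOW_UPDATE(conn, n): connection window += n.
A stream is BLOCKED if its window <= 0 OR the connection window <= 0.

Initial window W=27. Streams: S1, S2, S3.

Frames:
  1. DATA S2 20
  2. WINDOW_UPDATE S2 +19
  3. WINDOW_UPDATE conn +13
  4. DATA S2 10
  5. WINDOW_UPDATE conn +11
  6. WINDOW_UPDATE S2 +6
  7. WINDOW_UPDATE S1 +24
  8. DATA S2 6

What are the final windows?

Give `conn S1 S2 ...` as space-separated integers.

Answer: 15 51 16 27

Derivation:
Op 1: conn=7 S1=27 S2=7 S3=27 blocked=[]
Op 2: conn=7 S1=27 S2=26 S3=27 blocked=[]
Op 3: conn=20 S1=27 S2=26 S3=27 blocked=[]
Op 4: conn=10 S1=27 S2=16 S3=27 blocked=[]
Op 5: conn=21 S1=27 S2=16 S3=27 blocked=[]
Op 6: conn=21 S1=27 S2=22 S3=27 blocked=[]
Op 7: conn=21 S1=51 S2=22 S3=27 blocked=[]
Op 8: conn=15 S1=51 S2=16 S3=27 blocked=[]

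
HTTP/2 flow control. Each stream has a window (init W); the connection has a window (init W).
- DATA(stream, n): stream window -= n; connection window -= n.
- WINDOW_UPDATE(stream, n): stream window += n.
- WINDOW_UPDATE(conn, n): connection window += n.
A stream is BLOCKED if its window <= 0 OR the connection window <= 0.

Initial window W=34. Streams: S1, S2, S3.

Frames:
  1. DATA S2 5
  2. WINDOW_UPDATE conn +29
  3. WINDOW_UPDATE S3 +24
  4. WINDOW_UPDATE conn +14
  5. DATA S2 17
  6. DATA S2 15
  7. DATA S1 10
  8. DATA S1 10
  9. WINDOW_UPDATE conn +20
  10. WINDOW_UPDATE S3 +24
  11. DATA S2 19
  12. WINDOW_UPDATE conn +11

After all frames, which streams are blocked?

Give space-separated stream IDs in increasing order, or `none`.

Op 1: conn=29 S1=34 S2=29 S3=34 blocked=[]
Op 2: conn=58 S1=34 S2=29 S3=34 blocked=[]
Op 3: conn=58 S1=34 S2=29 S3=58 blocked=[]
Op 4: conn=72 S1=34 S2=29 S3=58 blocked=[]
Op 5: conn=55 S1=34 S2=12 S3=58 blocked=[]
Op 6: conn=40 S1=34 S2=-3 S3=58 blocked=[2]
Op 7: conn=30 S1=24 S2=-3 S3=58 blocked=[2]
Op 8: conn=20 S1=14 S2=-3 S3=58 blocked=[2]
Op 9: conn=40 S1=14 S2=-3 S3=58 blocked=[2]
Op 10: conn=40 S1=14 S2=-3 S3=82 blocked=[2]
Op 11: conn=21 S1=14 S2=-22 S3=82 blocked=[2]
Op 12: conn=32 S1=14 S2=-22 S3=82 blocked=[2]

Answer: S2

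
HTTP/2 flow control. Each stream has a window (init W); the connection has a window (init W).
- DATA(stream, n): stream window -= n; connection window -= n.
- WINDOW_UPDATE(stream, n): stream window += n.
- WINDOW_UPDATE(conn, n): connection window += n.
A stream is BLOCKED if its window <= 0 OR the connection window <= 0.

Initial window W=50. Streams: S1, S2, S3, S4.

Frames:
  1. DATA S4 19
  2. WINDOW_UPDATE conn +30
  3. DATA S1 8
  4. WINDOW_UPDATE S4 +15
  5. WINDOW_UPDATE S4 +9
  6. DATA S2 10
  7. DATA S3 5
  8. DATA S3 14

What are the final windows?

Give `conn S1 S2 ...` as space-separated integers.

Answer: 24 42 40 31 55

Derivation:
Op 1: conn=31 S1=50 S2=50 S3=50 S4=31 blocked=[]
Op 2: conn=61 S1=50 S2=50 S3=50 S4=31 blocked=[]
Op 3: conn=53 S1=42 S2=50 S3=50 S4=31 blocked=[]
Op 4: conn=53 S1=42 S2=50 S3=50 S4=46 blocked=[]
Op 5: conn=53 S1=42 S2=50 S3=50 S4=55 blocked=[]
Op 6: conn=43 S1=42 S2=40 S3=50 S4=55 blocked=[]
Op 7: conn=38 S1=42 S2=40 S3=45 S4=55 blocked=[]
Op 8: conn=24 S1=42 S2=40 S3=31 S4=55 blocked=[]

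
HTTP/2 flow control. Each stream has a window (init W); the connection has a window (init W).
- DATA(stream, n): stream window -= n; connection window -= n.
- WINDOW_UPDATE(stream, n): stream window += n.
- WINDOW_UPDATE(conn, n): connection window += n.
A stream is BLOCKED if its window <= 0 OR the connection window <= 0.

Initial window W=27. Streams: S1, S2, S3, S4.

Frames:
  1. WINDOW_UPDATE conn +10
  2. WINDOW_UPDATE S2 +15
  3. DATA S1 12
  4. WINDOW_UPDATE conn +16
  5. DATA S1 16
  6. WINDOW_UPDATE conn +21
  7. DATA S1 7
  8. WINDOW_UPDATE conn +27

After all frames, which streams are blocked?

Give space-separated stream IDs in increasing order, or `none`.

Answer: S1

Derivation:
Op 1: conn=37 S1=27 S2=27 S3=27 S4=27 blocked=[]
Op 2: conn=37 S1=27 S2=42 S3=27 S4=27 blocked=[]
Op 3: conn=25 S1=15 S2=42 S3=27 S4=27 blocked=[]
Op 4: conn=41 S1=15 S2=42 S3=27 S4=27 blocked=[]
Op 5: conn=25 S1=-1 S2=42 S3=27 S4=27 blocked=[1]
Op 6: conn=46 S1=-1 S2=42 S3=27 S4=27 blocked=[1]
Op 7: conn=39 S1=-8 S2=42 S3=27 S4=27 blocked=[1]
Op 8: conn=66 S1=-8 S2=42 S3=27 S4=27 blocked=[1]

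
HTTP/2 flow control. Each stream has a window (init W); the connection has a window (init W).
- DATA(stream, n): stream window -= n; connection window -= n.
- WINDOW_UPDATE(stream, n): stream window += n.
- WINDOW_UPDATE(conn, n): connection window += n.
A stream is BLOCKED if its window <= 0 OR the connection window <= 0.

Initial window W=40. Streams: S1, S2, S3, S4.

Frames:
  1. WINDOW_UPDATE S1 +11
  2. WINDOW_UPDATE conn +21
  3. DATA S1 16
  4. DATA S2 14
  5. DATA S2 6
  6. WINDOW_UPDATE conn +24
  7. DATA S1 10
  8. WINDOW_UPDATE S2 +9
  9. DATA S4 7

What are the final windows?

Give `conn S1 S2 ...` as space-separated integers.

Op 1: conn=40 S1=51 S2=40 S3=40 S4=40 blocked=[]
Op 2: conn=61 S1=51 S2=40 S3=40 S4=40 blocked=[]
Op 3: conn=45 S1=35 S2=40 S3=40 S4=40 blocked=[]
Op 4: conn=31 S1=35 S2=26 S3=40 S4=40 blocked=[]
Op 5: conn=25 S1=35 S2=20 S3=40 S4=40 blocked=[]
Op 6: conn=49 S1=35 S2=20 S3=40 S4=40 blocked=[]
Op 7: conn=39 S1=25 S2=20 S3=40 S4=40 blocked=[]
Op 8: conn=39 S1=25 S2=29 S3=40 S4=40 blocked=[]
Op 9: conn=32 S1=25 S2=29 S3=40 S4=33 blocked=[]

Answer: 32 25 29 40 33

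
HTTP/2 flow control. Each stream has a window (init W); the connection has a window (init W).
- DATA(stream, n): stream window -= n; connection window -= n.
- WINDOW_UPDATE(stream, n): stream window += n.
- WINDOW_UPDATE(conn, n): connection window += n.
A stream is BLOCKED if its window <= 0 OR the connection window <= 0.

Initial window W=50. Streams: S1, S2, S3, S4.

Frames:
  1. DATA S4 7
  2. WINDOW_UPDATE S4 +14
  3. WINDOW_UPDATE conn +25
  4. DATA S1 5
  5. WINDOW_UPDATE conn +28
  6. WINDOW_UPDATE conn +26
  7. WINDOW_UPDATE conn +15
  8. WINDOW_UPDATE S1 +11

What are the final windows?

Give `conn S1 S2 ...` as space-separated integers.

Answer: 132 56 50 50 57

Derivation:
Op 1: conn=43 S1=50 S2=50 S3=50 S4=43 blocked=[]
Op 2: conn=43 S1=50 S2=50 S3=50 S4=57 blocked=[]
Op 3: conn=68 S1=50 S2=50 S3=50 S4=57 blocked=[]
Op 4: conn=63 S1=45 S2=50 S3=50 S4=57 blocked=[]
Op 5: conn=91 S1=45 S2=50 S3=50 S4=57 blocked=[]
Op 6: conn=117 S1=45 S2=50 S3=50 S4=57 blocked=[]
Op 7: conn=132 S1=45 S2=50 S3=50 S4=57 blocked=[]
Op 8: conn=132 S1=56 S2=50 S3=50 S4=57 blocked=[]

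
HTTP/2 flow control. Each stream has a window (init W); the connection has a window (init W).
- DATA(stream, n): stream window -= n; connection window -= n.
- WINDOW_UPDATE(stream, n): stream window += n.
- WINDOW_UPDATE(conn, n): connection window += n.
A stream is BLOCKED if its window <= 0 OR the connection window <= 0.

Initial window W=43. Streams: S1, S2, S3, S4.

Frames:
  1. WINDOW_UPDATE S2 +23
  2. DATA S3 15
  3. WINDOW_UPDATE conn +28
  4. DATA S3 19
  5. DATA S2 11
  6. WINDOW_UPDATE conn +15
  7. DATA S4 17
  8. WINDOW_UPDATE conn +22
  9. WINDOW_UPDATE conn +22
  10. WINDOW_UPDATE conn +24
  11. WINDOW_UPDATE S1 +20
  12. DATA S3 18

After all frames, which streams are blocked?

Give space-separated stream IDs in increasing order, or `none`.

Answer: S3

Derivation:
Op 1: conn=43 S1=43 S2=66 S3=43 S4=43 blocked=[]
Op 2: conn=28 S1=43 S2=66 S3=28 S4=43 blocked=[]
Op 3: conn=56 S1=43 S2=66 S3=28 S4=43 blocked=[]
Op 4: conn=37 S1=43 S2=66 S3=9 S4=43 blocked=[]
Op 5: conn=26 S1=43 S2=55 S3=9 S4=43 blocked=[]
Op 6: conn=41 S1=43 S2=55 S3=9 S4=43 blocked=[]
Op 7: conn=24 S1=43 S2=55 S3=9 S4=26 blocked=[]
Op 8: conn=46 S1=43 S2=55 S3=9 S4=26 blocked=[]
Op 9: conn=68 S1=43 S2=55 S3=9 S4=26 blocked=[]
Op 10: conn=92 S1=43 S2=55 S3=9 S4=26 blocked=[]
Op 11: conn=92 S1=63 S2=55 S3=9 S4=26 blocked=[]
Op 12: conn=74 S1=63 S2=55 S3=-9 S4=26 blocked=[3]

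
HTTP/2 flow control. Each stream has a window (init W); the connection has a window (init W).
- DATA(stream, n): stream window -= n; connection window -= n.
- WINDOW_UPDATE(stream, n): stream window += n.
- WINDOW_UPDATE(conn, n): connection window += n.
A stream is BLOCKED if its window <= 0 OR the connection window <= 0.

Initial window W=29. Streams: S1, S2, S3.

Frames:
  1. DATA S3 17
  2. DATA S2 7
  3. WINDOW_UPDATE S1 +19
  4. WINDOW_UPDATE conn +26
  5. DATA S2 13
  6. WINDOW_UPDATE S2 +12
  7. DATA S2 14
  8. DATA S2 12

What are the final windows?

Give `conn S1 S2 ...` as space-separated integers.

Op 1: conn=12 S1=29 S2=29 S3=12 blocked=[]
Op 2: conn=5 S1=29 S2=22 S3=12 blocked=[]
Op 3: conn=5 S1=48 S2=22 S3=12 blocked=[]
Op 4: conn=31 S1=48 S2=22 S3=12 blocked=[]
Op 5: conn=18 S1=48 S2=9 S3=12 blocked=[]
Op 6: conn=18 S1=48 S2=21 S3=12 blocked=[]
Op 7: conn=4 S1=48 S2=7 S3=12 blocked=[]
Op 8: conn=-8 S1=48 S2=-5 S3=12 blocked=[1, 2, 3]

Answer: -8 48 -5 12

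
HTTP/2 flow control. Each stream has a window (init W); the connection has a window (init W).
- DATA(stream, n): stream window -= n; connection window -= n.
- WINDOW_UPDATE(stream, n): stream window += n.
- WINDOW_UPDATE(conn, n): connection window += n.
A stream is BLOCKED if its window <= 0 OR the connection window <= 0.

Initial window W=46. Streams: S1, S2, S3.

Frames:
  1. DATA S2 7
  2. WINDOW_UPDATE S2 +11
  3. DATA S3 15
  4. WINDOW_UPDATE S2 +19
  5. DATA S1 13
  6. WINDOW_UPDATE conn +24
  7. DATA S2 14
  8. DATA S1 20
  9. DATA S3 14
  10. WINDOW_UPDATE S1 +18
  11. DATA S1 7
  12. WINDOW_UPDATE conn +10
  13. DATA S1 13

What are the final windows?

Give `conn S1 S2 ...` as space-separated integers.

Op 1: conn=39 S1=46 S2=39 S3=46 blocked=[]
Op 2: conn=39 S1=46 S2=50 S3=46 blocked=[]
Op 3: conn=24 S1=46 S2=50 S3=31 blocked=[]
Op 4: conn=24 S1=46 S2=69 S3=31 blocked=[]
Op 5: conn=11 S1=33 S2=69 S3=31 blocked=[]
Op 6: conn=35 S1=33 S2=69 S3=31 blocked=[]
Op 7: conn=21 S1=33 S2=55 S3=31 blocked=[]
Op 8: conn=1 S1=13 S2=55 S3=31 blocked=[]
Op 9: conn=-13 S1=13 S2=55 S3=17 blocked=[1, 2, 3]
Op 10: conn=-13 S1=31 S2=55 S3=17 blocked=[1, 2, 3]
Op 11: conn=-20 S1=24 S2=55 S3=17 blocked=[1, 2, 3]
Op 12: conn=-10 S1=24 S2=55 S3=17 blocked=[1, 2, 3]
Op 13: conn=-23 S1=11 S2=55 S3=17 blocked=[1, 2, 3]

Answer: -23 11 55 17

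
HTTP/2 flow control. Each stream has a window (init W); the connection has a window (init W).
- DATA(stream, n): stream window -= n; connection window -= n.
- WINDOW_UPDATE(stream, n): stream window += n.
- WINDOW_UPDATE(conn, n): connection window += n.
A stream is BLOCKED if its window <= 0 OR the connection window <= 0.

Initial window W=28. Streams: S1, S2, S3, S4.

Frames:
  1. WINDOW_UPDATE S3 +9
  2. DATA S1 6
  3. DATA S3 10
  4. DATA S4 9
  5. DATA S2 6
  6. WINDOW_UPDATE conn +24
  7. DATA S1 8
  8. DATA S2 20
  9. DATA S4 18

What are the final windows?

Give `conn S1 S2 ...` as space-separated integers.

Op 1: conn=28 S1=28 S2=28 S3=37 S4=28 blocked=[]
Op 2: conn=22 S1=22 S2=28 S3=37 S4=28 blocked=[]
Op 3: conn=12 S1=22 S2=28 S3=27 S4=28 blocked=[]
Op 4: conn=3 S1=22 S2=28 S3=27 S4=19 blocked=[]
Op 5: conn=-3 S1=22 S2=22 S3=27 S4=19 blocked=[1, 2, 3, 4]
Op 6: conn=21 S1=22 S2=22 S3=27 S4=19 blocked=[]
Op 7: conn=13 S1=14 S2=22 S3=27 S4=19 blocked=[]
Op 8: conn=-7 S1=14 S2=2 S3=27 S4=19 blocked=[1, 2, 3, 4]
Op 9: conn=-25 S1=14 S2=2 S3=27 S4=1 blocked=[1, 2, 3, 4]

Answer: -25 14 2 27 1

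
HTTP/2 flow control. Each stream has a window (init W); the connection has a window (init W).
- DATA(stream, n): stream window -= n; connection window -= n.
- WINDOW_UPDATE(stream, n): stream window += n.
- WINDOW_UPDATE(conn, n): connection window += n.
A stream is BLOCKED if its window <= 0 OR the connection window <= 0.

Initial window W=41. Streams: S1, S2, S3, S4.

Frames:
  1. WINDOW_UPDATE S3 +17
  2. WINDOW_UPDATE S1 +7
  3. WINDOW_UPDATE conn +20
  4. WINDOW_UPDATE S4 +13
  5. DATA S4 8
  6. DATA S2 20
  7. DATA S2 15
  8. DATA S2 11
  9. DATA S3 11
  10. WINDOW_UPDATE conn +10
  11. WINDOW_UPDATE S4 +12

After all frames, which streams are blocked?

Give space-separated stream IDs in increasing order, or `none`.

Op 1: conn=41 S1=41 S2=41 S3=58 S4=41 blocked=[]
Op 2: conn=41 S1=48 S2=41 S3=58 S4=41 blocked=[]
Op 3: conn=61 S1=48 S2=41 S3=58 S4=41 blocked=[]
Op 4: conn=61 S1=48 S2=41 S3=58 S4=54 blocked=[]
Op 5: conn=53 S1=48 S2=41 S3=58 S4=46 blocked=[]
Op 6: conn=33 S1=48 S2=21 S3=58 S4=46 blocked=[]
Op 7: conn=18 S1=48 S2=6 S3=58 S4=46 blocked=[]
Op 8: conn=7 S1=48 S2=-5 S3=58 S4=46 blocked=[2]
Op 9: conn=-4 S1=48 S2=-5 S3=47 S4=46 blocked=[1, 2, 3, 4]
Op 10: conn=6 S1=48 S2=-5 S3=47 S4=46 blocked=[2]
Op 11: conn=6 S1=48 S2=-5 S3=47 S4=58 blocked=[2]

Answer: S2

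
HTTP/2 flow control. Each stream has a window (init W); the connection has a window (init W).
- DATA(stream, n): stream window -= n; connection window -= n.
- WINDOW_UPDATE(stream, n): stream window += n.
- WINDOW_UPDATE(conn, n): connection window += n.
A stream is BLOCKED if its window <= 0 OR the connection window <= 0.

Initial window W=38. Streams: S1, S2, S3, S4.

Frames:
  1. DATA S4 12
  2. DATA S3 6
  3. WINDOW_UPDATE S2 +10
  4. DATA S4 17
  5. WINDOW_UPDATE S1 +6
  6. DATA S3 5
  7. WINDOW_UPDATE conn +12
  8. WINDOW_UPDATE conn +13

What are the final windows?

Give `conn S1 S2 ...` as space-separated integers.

Answer: 23 44 48 27 9

Derivation:
Op 1: conn=26 S1=38 S2=38 S3=38 S4=26 blocked=[]
Op 2: conn=20 S1=38 S2=38 S3=32 S4=26 blocked=[]
Op 3: conn=20 S1=38 S2=48 S3=32 S4=26 blocked=[]
Op 4: conn=3 S1=38 S2=48 S3=32 S4=9 blocked=[]
Op 5: conn=3 S1=44 S2=48 S3=32 S4=9 blocked=[]
Op 6: conn=-2 S1=44 S2=48 S3=27 S4=9 blocked=[1, 2, 3, 4]
Op 7: conn=10 S1=44 S2=48 S3=27 S4=9 blocked=[]
Op 8: conn=23 S1=44 S2=48 S3=27 S4=9 blocked=[]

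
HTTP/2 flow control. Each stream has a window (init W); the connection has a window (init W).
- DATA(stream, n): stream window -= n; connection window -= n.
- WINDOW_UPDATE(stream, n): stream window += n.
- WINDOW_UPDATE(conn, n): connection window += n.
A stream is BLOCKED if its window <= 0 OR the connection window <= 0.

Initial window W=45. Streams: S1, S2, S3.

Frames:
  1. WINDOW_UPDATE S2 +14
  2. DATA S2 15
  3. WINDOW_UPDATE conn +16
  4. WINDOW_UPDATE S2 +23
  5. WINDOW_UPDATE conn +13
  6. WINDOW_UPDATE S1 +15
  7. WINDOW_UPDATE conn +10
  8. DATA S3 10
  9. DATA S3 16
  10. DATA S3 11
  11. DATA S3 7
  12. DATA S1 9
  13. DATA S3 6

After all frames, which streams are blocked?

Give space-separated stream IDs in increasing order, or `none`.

Answer: S3

Derivation:
Op 1: conn=45 S1=45 S2=59 S3=45 blocked=[]
Op 2: conn=30 S1=45 S2=44 S3=45 blocked=[]
Op 3: conn=46 S1=45 S2=44 S3=45 blocked=[]
Op 4: conn=46 S1=45 S2=67 S3=45 blocked=[]
Op 5: conn=59 S1=45 S2=67 S3=45 blocked=[]
Op 6: conn=59 S1=60 S2=67 S3=45 blocked=[]
Op 7: conn=69 S1=60 S2=67 S3=45 blocked=[]
Op 8: conn=59 S1=60 S2=67 S3=35 blocked=[]
Op 9: conn=43 S1=60 S2=67 S3=19 blocked=[]
Op 10: conn=32 S1=60 S2=67 S3=8 blocked=[]
Op 11: conn=25 S1=60 S2=67 S3=1 blocked=[]
Op 12: conn=16 S1=51 S2=67 S3=1 blocked=[]
Op 13: conn=10 S1=51 S2=67 S3=-5 blocked=[3]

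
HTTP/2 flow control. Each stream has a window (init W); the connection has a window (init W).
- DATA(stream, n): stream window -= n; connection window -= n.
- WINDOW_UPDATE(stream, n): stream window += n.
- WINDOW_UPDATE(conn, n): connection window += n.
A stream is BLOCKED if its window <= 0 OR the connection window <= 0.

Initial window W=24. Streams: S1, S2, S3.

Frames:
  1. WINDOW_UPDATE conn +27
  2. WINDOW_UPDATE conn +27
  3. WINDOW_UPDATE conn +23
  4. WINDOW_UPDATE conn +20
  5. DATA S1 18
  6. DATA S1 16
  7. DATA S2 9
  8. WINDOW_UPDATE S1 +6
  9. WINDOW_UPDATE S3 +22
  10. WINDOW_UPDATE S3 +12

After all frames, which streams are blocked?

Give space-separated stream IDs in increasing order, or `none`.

Op 1: conn=51 S1=24 S2=24 S3=24 blocked=[]
Op 2: conn=78 S1=24 S2=24 S3=24 blocked=[]
Op 3: conn=101 S1=24 S2=24 S3=24 blocked=[]
Op 4: conn=121 S1=24 S2=24 S3=24 blocked=[]
Op 5: conn=103 S1=6 S2=24 S3=24 blocked=[]
Op 6: conn=87 S1=-10 S2=24 S3=24 blocked=[1]
Op 7: conn=78 S1=-10 S2=15 S3=24 blocked=[1]
Op 8: conn=78 S1=-4 S2=15 S3=24 blocked=[1]
Op 9: conn=78 S1=-4 S2=15 S3=46 blocked=[1]
Op 10: conn=78 S1=-4 S2=15 S3=58 blocked=[1]

Answer: S1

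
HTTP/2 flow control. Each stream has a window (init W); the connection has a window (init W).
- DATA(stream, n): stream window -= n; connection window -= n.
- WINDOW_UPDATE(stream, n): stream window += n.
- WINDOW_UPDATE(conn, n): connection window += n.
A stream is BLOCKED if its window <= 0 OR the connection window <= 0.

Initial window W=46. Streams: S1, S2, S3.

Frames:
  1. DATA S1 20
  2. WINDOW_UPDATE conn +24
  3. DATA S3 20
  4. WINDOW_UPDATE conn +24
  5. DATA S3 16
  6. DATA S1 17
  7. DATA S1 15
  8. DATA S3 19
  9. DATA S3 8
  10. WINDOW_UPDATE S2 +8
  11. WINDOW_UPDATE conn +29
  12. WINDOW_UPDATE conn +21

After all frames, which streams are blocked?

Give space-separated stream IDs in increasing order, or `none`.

Answer: S1 S3

Derivation:
Op 1: conn=26 S1=26 S2=46 S3=46 blocked=[]
Op 2: conn=50 S1=26 S2=46 S3=46 blocked=[]
Op 3: conn=30 S1=26 S2=46 S3=26 blocked=[]
Op 4: conn=54 S1=26 S2=46 S3=26 blocked=[]
Op 5: conn=38 S1=26 S2=46 S3=10 blocked=[]
Op 6: conn=21 S1=9 S2=46 S3=10 blocked=[]
Op 7: conn=6 S1=-6 S2=46 S3=10 blocked=[1]
Op 8: conn=-13 S1=-6 S2=46 S3=-9 blocked=[1, 2, 3]
Op 9: conn=-21 S1=-6 S2=46 S3=-17 blocked=[1, 2, 3]
Op 10: conn=-21 S1=-6 S2=54 S3=-17 blocked=[1, 2, 3]
Op 11: conn=8 S1=-6 S2=54 S3=-17 blocked=[1, 3]
Op 12: conn=29 S1=-6 S2=54 S3=-17 blocked=[1, 3]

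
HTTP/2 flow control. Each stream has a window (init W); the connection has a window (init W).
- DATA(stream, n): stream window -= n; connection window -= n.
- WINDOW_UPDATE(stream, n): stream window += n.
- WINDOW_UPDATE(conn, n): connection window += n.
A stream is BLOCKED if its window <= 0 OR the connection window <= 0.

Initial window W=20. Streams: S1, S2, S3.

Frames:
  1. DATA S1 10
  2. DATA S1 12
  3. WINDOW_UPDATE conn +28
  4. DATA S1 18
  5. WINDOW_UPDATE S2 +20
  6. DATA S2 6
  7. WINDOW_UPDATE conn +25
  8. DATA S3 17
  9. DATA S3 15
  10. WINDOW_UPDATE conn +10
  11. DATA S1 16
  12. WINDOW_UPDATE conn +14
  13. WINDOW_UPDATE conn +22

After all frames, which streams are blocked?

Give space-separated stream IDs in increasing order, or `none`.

Op 1: conn=10 S1=10 S2=20 S3=20 blocked=[]
Op 2: conn=-2 S1=-2 S2=20 S3=20 blocked=[1, 2, 3]
Op 3: conn=26 S1=-2 S2=20 S3=20 blocked=[1]
Op 4: conn=8 S1=-20 S2=20 S3=20 blocked=[1]
Op 5: conn=8 S1=-20 S2=40 S3=20 blocked=[1]
Op 6: conn=2 S1=-20 S2=34 S3=20 blocked=[1]
Op 7: conn=27 S1=-20 S2=34 S3=20 blocked=[1]
Op 8: conn=10 S1=-20 S2=34 S3=3 blocked=[1]
Op 9: conn=-5 S1=-20 S2=34 S3=-12 blocked=[1, 2, 3]
Op 10: conn=5 S1=-20 S2=34 S3=-12 blocked=[1, 3]
Op 11: conn=-11 S1=-36 S2=34 S3=-12 blocked=[1, 2, 3]
Op 12: conn=3 S1=-36 S2=34 S3=-12 blocked=[1, 3]
Op 13: conn=25 S1=-36 S2=34 S3=-12 blocked=[1, 3]

Answer: S1 S3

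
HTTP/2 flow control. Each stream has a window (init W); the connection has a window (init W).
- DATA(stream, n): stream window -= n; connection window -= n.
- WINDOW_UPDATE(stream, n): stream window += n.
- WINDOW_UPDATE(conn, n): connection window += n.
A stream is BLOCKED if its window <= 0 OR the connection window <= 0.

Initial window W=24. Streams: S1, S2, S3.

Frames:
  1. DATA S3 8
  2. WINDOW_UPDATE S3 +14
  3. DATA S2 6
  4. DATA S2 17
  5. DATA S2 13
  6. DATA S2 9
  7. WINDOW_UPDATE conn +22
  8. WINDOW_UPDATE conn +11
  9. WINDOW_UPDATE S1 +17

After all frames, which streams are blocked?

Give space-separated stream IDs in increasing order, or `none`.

Answer: S2

Derivation:
Op 1: conn=16 S1=24 S2=24 S3=16 blocked=[]
Op 2: conn=16 S1=24 S2=24 S3=30 blocked=[]
Op 3: conn=10 S1=24 S2=18 S3=30 blocked=[]
Op 4: conn=-7 S1=24 S2=1 S3=30 blocked=[1, 2, 3]
Op 5: conn=-20 S1=24 S2=-12 S3=30 blocked=[1, 2, 3]
Op 6: conn=-29 S1=24 S2=-21 S3=30 blocked=[1, 2, 3]
Op 7: conn=-7 S1=24 S2=-21 S3=30 blocked=[1, 2, 3]
Op 8: conn=4 S1=24 S2=-21 S3=30 blocked=[2]
Op 9: conn=4 S1=41 S2=-21 S3=30 blocked=[2]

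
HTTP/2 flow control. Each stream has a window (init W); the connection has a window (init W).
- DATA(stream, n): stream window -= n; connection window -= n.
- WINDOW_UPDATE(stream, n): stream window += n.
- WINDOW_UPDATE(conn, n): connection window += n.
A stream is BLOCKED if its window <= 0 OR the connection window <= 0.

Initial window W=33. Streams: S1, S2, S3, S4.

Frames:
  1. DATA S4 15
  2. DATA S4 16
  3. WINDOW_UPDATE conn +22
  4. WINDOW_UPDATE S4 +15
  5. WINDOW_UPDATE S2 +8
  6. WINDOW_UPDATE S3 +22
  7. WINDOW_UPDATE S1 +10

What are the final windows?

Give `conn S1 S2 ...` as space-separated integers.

Op 1: conn=18 S1=33 S2=33 S3=33 S4=18 blocked=[]
Op 2: conn=2 S1=33 S2=33 S3=33 S4=2 blocked=[]
Op 3: conn=24 S1=33 S2=33 S3=33 S4=2 blocked=[]
Op 4: conn=24 S1=33 S2=33 S3=33 S4=17 blocked=[]
Op 5: conn=24 S1=33 S2=41 S3=33 S4=17 blocked=[]
Op 6: conn=24 S1=33 S2=41 S3=55 S4=17 blocked=[]
Op 7: conn=24 S1=43 S2=41 S3=55 S4=17 blocked=[]

Answer: 24 43 41 55 17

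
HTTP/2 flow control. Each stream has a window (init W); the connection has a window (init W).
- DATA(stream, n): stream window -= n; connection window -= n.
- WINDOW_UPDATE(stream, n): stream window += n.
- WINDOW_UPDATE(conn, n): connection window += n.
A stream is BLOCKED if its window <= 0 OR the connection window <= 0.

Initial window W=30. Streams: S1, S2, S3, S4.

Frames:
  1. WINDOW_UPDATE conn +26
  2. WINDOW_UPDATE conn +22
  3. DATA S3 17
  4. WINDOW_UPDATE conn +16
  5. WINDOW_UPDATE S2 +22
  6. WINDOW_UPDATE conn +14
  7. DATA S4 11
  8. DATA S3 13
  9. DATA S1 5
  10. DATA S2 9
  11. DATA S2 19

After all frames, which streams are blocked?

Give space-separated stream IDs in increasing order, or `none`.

Op 1: conn=56 S1=30 S2=30 S3=30 S4=30 blocked=[]
Op 2: conn=78 S1=30 S2=30 S3=30 S4=30 blocked=[]
Op 3: conn=61 S1=30 S2=30 S3=13 S4=30 blocked=[]
Op 4: conn=77 S1=30 S2=30 S3=13 S4=30 blocked=[]
Op 5: conn=77 S1=30 S2=52 S3=13 S4=30 blocked=[]
Op 6: conn=91 S1=30 S2=52 S3=13 S4=30 blocked=[]
Op 7: conn=80 S1=30 S2=52 S3=13 S4=19 blocked=[]
Op 8: conn=67 S1=30 S2=52 S3=0 S4=19 blocked=[3]
Op 9: conn=62 S1=25 S2=52 S3=0 S4=19 blocked=[3]
Op 10: conn=53 S1=25 S2=43 S3=0 S4=19 blocked=[3]
Op 11: conn=34 S1=25 S2=24 S3=0 S4=19 blocked=[3]

Answer: S3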